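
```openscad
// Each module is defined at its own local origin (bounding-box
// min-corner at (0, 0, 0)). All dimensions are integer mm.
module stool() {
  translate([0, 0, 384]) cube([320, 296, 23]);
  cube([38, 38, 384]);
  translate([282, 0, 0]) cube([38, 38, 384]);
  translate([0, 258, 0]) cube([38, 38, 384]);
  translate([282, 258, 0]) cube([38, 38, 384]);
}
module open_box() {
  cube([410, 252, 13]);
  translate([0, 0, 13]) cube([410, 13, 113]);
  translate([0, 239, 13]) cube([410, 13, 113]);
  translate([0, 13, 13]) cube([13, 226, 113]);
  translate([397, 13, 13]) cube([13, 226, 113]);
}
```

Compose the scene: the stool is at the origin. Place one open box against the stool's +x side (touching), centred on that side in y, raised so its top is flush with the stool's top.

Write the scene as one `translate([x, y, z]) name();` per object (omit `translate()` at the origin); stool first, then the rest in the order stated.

stool();
translate([320, 22, 281]) open_box();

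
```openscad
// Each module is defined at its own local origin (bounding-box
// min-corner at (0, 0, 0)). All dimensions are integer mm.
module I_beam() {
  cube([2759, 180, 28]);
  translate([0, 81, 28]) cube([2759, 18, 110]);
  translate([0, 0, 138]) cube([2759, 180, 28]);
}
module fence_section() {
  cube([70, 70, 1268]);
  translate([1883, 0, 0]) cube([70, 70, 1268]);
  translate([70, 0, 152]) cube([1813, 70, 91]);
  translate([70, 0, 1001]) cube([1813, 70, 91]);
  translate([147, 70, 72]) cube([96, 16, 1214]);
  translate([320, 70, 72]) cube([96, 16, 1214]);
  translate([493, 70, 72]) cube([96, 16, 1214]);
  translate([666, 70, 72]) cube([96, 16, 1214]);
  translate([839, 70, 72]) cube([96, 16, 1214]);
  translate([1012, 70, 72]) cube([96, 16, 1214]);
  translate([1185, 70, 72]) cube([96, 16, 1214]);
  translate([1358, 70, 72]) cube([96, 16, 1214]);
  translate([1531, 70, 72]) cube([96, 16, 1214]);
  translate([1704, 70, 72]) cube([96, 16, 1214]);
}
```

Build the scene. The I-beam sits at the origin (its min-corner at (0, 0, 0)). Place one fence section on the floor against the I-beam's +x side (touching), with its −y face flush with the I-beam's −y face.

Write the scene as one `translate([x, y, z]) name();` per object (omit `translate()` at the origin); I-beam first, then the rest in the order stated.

I_beam();
translate([2759, 0, 0]) fence_section();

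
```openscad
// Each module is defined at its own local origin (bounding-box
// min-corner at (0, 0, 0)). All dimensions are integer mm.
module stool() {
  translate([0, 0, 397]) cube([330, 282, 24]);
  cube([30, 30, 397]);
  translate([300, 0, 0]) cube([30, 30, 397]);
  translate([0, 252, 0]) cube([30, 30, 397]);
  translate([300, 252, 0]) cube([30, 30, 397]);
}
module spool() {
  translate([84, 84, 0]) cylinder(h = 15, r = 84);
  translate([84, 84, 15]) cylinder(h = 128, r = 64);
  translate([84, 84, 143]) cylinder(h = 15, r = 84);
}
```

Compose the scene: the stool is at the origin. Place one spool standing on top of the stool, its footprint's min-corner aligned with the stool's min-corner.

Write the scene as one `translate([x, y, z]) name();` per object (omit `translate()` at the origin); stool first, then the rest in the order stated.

stool();
translate([0, 0, 421]) spool();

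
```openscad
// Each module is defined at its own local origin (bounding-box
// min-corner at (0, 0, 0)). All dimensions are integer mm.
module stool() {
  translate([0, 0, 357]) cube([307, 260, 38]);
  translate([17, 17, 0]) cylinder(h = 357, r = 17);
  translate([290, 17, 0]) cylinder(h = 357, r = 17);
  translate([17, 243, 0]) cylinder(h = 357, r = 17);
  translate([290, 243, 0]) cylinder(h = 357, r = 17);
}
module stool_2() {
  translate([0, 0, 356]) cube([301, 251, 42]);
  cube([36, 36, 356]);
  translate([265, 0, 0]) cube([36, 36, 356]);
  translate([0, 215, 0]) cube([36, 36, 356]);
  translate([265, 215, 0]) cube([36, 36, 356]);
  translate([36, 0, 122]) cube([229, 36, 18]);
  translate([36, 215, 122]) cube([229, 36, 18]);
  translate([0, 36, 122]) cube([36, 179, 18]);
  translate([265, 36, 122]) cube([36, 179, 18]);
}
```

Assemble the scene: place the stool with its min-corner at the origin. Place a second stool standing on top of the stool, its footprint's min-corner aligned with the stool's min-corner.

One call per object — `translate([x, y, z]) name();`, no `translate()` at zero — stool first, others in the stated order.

stool();
translate([0, 0, 395]) stool_2();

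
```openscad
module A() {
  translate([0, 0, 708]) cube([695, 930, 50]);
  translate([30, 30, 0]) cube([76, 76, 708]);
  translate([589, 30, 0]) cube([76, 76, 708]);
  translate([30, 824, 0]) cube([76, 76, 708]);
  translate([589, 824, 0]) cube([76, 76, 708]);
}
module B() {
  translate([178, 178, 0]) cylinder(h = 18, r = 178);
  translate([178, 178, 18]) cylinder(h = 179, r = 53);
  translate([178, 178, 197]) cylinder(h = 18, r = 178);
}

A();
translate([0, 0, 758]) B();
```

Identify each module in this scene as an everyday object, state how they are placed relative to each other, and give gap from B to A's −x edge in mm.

A is a table. B is a spool. The spool is on top of the table. The gap from the spool to the table's −x edge is 0 mm.

The spool's min-x is at 0; the table's min-x is 0; gap = 0 mm.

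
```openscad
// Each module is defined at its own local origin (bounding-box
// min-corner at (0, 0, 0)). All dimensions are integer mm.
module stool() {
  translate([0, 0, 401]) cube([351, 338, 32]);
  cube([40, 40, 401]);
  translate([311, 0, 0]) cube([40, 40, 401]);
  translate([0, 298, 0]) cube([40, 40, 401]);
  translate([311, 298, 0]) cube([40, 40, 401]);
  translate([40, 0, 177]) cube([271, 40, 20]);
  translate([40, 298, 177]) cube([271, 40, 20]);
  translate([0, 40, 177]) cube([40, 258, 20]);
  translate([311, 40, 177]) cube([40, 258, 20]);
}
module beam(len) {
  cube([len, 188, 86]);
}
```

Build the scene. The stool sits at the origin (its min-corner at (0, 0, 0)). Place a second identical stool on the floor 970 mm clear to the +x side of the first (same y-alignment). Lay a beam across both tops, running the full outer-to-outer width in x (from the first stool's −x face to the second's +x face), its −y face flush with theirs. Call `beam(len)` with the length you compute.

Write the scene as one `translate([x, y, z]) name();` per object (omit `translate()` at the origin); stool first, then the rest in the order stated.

stool();
translate([1321, 0, 0]) stool();
translate([0, 0, 433]) beam(1672);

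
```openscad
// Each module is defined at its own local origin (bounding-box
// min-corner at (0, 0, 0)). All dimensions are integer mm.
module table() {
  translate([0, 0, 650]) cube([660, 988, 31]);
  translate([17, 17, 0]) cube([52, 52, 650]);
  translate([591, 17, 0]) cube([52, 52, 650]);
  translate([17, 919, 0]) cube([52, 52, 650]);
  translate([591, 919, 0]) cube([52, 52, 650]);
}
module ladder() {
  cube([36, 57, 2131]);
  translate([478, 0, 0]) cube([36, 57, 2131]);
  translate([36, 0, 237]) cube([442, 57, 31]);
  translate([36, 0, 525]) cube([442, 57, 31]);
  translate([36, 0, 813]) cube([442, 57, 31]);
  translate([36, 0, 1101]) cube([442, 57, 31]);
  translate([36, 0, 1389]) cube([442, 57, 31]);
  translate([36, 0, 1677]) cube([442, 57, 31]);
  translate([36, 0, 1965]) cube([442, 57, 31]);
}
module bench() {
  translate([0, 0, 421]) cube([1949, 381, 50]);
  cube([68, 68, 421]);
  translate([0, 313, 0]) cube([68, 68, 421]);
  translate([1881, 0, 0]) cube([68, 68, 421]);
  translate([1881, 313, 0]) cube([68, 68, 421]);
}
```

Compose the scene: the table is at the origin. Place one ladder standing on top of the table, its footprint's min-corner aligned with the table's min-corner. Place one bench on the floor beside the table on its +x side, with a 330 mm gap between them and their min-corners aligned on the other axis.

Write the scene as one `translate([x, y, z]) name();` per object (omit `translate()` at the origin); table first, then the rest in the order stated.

table();
translate([0, 0, 681]) ladder();
translate([990, 0, 0]) bench();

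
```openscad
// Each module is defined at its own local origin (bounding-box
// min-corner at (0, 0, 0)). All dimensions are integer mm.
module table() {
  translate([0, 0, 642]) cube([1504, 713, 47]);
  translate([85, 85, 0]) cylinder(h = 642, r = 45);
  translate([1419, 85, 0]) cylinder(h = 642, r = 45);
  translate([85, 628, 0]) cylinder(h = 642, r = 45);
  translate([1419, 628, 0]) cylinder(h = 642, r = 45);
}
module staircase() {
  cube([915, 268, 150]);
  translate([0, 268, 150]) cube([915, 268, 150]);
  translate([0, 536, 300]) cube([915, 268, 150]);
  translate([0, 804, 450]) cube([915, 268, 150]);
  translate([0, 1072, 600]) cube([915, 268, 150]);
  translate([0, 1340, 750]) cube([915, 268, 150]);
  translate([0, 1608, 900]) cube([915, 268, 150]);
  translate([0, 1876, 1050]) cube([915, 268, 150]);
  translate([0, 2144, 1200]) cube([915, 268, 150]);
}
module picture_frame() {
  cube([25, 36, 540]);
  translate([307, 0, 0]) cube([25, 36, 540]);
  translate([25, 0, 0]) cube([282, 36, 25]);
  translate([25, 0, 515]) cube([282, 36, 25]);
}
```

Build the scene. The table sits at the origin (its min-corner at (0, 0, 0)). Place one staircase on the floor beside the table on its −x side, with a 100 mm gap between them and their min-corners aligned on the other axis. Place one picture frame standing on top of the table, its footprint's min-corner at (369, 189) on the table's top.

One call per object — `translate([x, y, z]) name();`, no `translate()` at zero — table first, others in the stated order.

table();
translate([-1015, 0, 0]) staircase();
translate([369, 189, 689]) picture_frame();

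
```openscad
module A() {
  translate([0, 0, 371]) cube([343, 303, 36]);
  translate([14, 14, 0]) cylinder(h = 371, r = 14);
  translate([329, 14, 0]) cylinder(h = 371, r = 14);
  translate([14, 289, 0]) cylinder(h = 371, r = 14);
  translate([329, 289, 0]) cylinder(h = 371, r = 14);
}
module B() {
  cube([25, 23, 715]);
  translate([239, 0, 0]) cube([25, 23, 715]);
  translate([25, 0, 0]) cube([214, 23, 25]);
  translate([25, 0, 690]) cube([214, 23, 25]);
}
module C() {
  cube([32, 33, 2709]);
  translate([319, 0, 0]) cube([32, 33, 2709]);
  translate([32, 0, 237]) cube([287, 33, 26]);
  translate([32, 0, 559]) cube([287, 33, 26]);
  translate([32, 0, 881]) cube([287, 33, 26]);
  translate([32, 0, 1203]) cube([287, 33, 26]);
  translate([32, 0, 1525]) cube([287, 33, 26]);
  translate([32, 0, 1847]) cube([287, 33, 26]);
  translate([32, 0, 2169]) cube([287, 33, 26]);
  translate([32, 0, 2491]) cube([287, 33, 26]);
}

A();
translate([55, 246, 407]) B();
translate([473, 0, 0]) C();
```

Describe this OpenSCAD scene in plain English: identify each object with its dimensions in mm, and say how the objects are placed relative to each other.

A is a four-legged stool. The seat is 343×303 mm, 36 mm thick, top at z = 407 mm. It stands on four round legs, each 28 mm in diameter, from z = 0 to the seat underside, each leg's axis is inset half a diameter from the nearest pair of seat edges (so the leg's bounding box is flush with the corner).

B is a picture frame with a 214×665 mm rectangular opening (x by z) and a uniform 25 mm border on every side. Frame depth is 23 mm along y. It is built from two vertical stiles running the full outside height and two horizontal rails spanning the gap between the stiles.

C is a straight ladder. Two 32×33 mm vertical rails, 2709 mm tall, stand 351 mm apart (outside-to-outside) with their front faces coplanar on the −y side. 8 rungs, each 33 mm deep and 26 mm tall, span between the inner faces of the rails, front faces flush with the rails. The lowest rung's underside is at z = 237 mm and rungs are spaced 322 mm apart (underside to underside).

The picture frame is on top of the stool. The ladder is on the floor beside the stool on its +x side.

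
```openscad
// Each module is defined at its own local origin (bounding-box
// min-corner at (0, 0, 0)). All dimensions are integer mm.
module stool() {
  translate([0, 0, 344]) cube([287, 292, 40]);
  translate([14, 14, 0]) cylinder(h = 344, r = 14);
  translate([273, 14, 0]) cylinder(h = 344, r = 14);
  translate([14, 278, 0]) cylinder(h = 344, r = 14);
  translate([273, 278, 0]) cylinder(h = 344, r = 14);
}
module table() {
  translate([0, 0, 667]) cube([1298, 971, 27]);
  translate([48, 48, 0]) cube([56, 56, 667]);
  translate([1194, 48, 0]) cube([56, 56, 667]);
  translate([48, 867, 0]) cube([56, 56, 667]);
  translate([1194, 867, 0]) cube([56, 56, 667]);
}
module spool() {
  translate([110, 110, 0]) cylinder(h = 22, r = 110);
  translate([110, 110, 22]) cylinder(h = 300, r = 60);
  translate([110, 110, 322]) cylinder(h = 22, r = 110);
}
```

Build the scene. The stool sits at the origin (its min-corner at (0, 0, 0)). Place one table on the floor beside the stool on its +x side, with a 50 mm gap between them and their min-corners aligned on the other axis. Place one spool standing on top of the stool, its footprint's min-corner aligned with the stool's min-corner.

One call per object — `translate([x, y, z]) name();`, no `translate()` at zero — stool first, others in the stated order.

stool();
translate([337, 0, 0]) table();
translate([0, 0, 384]) spool();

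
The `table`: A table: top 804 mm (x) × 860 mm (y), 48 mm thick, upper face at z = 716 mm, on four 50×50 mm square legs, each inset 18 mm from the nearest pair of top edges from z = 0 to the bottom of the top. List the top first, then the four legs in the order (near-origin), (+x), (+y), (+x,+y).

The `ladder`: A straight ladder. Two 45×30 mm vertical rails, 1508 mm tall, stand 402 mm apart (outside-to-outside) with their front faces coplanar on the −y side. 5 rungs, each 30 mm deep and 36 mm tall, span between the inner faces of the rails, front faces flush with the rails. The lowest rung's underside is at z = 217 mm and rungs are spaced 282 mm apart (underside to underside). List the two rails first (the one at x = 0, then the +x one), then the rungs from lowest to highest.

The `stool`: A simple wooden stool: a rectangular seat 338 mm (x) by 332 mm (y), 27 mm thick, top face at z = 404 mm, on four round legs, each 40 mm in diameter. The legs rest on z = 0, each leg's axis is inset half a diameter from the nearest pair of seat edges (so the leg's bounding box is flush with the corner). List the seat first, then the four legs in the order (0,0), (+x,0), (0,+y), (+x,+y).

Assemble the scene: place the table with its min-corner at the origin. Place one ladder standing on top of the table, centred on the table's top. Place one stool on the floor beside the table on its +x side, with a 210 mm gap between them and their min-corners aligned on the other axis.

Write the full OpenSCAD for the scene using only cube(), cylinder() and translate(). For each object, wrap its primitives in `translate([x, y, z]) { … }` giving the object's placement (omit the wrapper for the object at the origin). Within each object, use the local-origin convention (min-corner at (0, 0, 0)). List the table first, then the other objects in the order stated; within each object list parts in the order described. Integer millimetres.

translate([0, 0, 668]) cube([804, 860, 48]);
translate([18, 18, 0]) cube([50, 50, 668]);
translate([736, 18, 0]) cube([50, 50, 668]);
translate([18, 792, 0]) cube([50, 50, 668]);
translate([736, 792, 0]) cube([50, 50, 668]);
translate([201, 415, 716]) {
  cube([45, 30, 1508]);
  translate([357, 0, 0]) cube([45, 30, 1508]);
  translate([45, 0, 217]) cube([312, 30, 36]);
  translate([45, 0, 499]) cube([312, 30, 36]);
  translate([45, 0, 781]) cube([312, 30, 36]);
  translate([45, 0, 1063]) cube([312, 30, 36]);
  translate([45, 0, 1345]) cube([312, 30, 36]);
}
translate([1014, 0, 0]) {
  translate([0, 0, 377]) cube([338, 332, 27]);
  translate([20, 20, 0]) cylinder(h = 377, r = 20);
  translate([318, 20, 0]) cylinder(h = 377, r = 20);
  translate([20, 312, 0]) cylinder(h = 377, r = 20);
  translate([318, 312, 0]) cylinder(h = 377, r = 20);
}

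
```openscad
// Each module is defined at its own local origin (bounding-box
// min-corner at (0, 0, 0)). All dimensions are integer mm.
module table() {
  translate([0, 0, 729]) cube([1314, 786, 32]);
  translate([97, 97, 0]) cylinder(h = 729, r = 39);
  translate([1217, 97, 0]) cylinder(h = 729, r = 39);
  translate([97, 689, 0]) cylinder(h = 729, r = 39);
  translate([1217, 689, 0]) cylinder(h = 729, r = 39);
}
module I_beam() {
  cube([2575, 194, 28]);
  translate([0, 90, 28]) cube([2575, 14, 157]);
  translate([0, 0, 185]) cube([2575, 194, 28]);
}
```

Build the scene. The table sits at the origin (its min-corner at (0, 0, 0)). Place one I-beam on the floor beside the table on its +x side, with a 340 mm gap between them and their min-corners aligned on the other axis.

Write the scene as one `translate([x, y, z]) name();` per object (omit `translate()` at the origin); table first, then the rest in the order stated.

table();
translate([1654, 0, 0]) I_beam();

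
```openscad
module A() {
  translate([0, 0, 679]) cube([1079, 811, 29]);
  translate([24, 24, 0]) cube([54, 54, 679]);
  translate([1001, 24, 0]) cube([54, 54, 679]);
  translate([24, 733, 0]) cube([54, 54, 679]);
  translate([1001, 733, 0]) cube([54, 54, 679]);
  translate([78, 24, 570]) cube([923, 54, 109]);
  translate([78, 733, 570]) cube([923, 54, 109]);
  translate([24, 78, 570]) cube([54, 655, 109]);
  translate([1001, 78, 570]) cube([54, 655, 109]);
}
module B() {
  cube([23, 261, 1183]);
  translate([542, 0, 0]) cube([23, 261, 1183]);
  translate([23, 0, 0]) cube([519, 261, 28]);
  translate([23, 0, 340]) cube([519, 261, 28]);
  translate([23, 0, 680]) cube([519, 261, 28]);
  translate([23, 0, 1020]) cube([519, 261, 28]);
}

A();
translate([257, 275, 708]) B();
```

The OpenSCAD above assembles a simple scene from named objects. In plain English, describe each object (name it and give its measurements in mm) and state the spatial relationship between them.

A is a table: top 1079 mm (x) × 811 mm (y), 29 mm thick, upper face at z = 708 mm, on four 54×54 mm square legs, each inset 24 mm from the nearest pair of top edges, running from z = 0 to the bottom of the top. Four apron rails, 54 mm thick and 109 mm tall, run between adjacent legs with their top edges flush with the underside of the top and their outer faces flush with the legs' outer faces.

B is a bookshelf 565 mm wide overall, 261 mm deep and 1183 mm tall. The two sides are 23 mm thick vertical panels. 4 horizontal shelves of 28 mm thickness span between the inner faces of the sides; the lowest shelf sits on the floor and shelves are stacked with a clear vertical gap of 312 mm between each pair.

The bookshelf is on top of the table, centred.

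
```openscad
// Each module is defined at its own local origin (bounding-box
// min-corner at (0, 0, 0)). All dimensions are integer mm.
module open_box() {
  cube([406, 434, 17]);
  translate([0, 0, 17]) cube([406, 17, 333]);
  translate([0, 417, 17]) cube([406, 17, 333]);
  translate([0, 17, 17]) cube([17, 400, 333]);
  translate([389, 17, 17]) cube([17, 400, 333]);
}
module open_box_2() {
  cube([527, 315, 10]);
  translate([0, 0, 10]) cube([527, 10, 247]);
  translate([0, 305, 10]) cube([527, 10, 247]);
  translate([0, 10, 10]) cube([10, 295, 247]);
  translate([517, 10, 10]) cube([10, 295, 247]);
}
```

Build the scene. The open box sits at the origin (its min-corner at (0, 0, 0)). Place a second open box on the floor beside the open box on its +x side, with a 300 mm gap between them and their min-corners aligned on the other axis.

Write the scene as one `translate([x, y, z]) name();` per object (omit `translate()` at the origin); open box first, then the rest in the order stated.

open_box();
translate([706, 0, 0]) open_box_2();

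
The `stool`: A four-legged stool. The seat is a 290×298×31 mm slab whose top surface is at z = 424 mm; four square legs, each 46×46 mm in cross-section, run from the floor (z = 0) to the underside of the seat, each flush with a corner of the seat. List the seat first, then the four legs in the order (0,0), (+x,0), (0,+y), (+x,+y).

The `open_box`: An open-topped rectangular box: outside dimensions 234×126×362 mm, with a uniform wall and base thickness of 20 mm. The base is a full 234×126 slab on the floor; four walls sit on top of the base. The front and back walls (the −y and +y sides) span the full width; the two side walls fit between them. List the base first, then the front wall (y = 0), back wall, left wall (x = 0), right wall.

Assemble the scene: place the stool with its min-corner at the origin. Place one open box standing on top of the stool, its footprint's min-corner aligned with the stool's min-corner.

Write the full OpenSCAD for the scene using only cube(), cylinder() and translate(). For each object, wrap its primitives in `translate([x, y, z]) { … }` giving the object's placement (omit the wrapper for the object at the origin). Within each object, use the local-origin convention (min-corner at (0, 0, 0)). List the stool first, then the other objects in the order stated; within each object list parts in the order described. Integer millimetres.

translate([0, 0, 393]) cube([290, 298, 31]);
cube([46, 46, 393]);
translate([244, 0, 0]) cube([46, 46, 393]);
translate([0, 252, 0]) cube([46, 46, 393]);
translate([244, 252, 0]) cube([46, 46, 393]);
translate([0, 0, 424]) {
  cube([234, 126, 20]);
  translate([0, 0, 20]) cube([234, 20, 342]);
  translate([0, 106, 20]) cube([234, 20, 342]);
  translate([0, 20, 20]) cube([20, 86, 342]);
  translate([214, 20, 20]) cube([20, 86, 342]);
}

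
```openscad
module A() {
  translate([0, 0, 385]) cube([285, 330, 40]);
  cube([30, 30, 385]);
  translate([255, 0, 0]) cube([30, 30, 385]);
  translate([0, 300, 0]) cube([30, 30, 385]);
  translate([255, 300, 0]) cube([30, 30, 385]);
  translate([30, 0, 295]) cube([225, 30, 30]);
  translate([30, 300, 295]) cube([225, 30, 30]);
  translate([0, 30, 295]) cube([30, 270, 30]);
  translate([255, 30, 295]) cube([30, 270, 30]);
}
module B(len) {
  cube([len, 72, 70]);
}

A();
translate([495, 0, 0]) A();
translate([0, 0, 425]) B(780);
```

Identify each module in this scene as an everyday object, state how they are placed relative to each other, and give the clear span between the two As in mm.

A is a stool. B is a beam. A beam spans the tops of two stools. The clear span between the two stools is 210 mm.

Second stool starts at x = 495; first ends at x = 285; clear span = 495 − 285 = 210 mm.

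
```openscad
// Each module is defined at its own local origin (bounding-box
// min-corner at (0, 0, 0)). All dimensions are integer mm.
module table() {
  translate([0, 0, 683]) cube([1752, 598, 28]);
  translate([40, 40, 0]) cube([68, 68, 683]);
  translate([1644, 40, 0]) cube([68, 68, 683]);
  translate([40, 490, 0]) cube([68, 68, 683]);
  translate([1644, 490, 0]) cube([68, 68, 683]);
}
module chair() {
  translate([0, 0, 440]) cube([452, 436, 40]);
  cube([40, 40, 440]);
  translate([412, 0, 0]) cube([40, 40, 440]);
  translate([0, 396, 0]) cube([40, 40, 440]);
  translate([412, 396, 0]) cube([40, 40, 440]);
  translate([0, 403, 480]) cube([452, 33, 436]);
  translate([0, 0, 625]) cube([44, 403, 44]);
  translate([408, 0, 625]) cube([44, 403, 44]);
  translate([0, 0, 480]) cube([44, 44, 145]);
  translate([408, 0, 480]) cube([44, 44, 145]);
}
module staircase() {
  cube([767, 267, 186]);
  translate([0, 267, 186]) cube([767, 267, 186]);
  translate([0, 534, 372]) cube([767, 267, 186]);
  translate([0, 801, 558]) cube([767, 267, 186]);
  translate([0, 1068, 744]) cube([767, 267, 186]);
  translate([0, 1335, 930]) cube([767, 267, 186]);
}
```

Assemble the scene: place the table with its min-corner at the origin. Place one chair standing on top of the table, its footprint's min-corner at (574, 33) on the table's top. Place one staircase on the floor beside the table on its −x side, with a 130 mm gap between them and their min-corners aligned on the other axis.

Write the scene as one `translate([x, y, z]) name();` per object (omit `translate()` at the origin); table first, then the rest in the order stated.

table();
translate([574, 33, 711]) chair();
translate([-897, 0, 0]) staircase();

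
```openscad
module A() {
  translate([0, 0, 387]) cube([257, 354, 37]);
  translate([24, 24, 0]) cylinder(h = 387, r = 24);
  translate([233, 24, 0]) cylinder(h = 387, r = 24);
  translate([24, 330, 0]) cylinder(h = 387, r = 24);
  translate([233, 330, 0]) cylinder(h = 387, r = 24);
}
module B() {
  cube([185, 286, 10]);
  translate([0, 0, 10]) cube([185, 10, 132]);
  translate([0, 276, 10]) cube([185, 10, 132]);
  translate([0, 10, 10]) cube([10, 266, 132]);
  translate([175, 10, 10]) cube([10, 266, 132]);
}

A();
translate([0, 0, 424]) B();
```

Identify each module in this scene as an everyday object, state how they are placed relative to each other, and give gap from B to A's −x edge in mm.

A is a stool. B is an open box. The open box is on top of the stool. The gap from the open box to the stool's −x edge is 0 mm.

The open box's min-x is at 0; the stool's min-x is 0; gap = 0 mm.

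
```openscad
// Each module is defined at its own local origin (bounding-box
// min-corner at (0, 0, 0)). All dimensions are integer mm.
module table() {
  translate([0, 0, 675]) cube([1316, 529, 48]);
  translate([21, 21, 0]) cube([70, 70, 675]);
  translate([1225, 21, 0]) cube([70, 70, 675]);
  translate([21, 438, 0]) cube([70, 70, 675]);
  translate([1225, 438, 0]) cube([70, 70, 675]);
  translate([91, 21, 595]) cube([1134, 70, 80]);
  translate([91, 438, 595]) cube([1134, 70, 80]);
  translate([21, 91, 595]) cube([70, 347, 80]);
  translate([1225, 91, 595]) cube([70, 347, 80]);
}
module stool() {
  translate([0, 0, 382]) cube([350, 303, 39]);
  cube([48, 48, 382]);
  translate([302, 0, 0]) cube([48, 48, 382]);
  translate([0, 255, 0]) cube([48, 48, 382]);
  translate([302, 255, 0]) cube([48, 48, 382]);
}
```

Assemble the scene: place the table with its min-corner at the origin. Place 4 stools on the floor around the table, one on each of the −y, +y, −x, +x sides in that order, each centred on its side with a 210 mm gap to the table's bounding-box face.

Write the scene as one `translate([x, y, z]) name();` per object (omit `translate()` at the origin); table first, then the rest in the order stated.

table();
translate([483, -513, 0]) stool();
translate([483, 739, 0]) stool();
translate([-560, 113, 0]) stool();
translate([1526, 113, 0]) stool();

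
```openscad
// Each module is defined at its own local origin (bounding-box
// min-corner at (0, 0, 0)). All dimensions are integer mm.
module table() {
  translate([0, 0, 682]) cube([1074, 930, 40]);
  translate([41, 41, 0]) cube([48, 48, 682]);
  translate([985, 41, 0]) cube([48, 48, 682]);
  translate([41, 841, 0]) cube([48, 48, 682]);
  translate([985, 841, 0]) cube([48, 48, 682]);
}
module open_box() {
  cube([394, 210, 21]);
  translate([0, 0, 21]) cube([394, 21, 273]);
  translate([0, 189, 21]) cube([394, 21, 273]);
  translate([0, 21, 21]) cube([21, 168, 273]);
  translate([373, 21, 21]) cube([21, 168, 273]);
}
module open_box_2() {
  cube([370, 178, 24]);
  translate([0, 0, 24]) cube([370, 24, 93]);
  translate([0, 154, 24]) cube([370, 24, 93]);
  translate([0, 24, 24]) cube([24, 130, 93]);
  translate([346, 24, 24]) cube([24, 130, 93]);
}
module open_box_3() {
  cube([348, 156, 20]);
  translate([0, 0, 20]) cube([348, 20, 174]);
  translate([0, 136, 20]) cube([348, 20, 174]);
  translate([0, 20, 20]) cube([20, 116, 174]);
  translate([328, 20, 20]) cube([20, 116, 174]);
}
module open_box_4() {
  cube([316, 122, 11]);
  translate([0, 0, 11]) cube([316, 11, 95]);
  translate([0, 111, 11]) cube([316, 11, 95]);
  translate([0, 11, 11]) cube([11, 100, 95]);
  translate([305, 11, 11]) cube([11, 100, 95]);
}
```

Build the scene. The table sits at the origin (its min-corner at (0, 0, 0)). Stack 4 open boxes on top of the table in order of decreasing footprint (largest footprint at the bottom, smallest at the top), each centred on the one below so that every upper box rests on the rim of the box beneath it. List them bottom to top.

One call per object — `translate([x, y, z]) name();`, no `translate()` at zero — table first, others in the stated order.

table();
translate([340, 360, 722]) open_box();
translate([352, 376, 1016]) open_box_2();
translate([363, 387, 1133]) open_box_3();
translate([379, 404, 1327]) open_box_4();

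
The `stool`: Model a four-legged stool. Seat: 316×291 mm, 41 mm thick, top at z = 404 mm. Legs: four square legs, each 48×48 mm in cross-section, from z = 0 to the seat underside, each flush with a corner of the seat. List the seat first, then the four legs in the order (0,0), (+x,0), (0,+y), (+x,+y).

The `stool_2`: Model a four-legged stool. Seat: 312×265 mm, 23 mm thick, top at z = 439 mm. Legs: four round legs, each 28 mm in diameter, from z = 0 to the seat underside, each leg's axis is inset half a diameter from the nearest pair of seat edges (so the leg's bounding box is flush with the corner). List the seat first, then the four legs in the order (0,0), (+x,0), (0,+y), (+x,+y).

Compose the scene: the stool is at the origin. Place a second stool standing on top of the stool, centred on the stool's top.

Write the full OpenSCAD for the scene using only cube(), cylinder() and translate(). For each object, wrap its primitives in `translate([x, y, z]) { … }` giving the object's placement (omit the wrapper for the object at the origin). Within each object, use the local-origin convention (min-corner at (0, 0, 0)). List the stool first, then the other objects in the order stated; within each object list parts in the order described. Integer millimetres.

translate([0, 0, 363]) cube([316, 291, 41]);
cube([48, 48, 363]);
translate([268, 0, 0]) cube([48, 48, 363]);
translate([0, 243, 0]) cube([48, 48, 363]);
translate([268, 243, 0]) cube([48, 48, 363]);
translate([2, 13, 404]) {
  translate([0, 0, 416]) cube([312, 265, 23]);
  translate([14, 14, 0]) cylinder(h = 416, r = 14);
  translate([298, 14, 0]) cylinder(h = 416, r = 14);
  translate([14, 251, 0]) cylinder(h = 416, r = 14);
  translate([298, 251, 0]) cylinder(h = 416, r = 14);
}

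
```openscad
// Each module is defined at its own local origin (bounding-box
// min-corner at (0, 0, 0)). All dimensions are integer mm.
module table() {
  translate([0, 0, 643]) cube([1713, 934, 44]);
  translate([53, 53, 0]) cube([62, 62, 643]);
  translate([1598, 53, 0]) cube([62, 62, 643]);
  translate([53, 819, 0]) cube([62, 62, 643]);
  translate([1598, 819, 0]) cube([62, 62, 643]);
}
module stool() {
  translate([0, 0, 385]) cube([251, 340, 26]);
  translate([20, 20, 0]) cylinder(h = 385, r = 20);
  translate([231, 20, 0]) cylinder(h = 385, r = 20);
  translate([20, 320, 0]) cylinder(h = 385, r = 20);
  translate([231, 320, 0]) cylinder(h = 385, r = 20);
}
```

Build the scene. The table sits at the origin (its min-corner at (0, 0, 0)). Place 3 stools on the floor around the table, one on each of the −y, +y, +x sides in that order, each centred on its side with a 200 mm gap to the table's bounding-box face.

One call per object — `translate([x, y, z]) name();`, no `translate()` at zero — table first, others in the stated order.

table();
translate([731, -540, 0]) stool();
translate([731, 1134, 0]) stool();
translate([1913, 297, 0]) stool();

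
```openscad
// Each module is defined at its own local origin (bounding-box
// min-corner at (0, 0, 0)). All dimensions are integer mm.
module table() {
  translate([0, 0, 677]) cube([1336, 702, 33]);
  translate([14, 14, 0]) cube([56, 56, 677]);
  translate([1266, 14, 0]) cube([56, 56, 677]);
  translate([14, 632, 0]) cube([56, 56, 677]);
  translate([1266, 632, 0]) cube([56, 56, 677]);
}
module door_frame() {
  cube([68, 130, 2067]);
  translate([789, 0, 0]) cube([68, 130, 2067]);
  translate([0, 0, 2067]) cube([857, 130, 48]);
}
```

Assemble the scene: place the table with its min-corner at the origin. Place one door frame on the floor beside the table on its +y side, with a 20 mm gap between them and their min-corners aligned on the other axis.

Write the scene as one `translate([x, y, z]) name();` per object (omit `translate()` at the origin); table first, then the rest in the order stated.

table();
translate([0, 722, 0]) door_frame();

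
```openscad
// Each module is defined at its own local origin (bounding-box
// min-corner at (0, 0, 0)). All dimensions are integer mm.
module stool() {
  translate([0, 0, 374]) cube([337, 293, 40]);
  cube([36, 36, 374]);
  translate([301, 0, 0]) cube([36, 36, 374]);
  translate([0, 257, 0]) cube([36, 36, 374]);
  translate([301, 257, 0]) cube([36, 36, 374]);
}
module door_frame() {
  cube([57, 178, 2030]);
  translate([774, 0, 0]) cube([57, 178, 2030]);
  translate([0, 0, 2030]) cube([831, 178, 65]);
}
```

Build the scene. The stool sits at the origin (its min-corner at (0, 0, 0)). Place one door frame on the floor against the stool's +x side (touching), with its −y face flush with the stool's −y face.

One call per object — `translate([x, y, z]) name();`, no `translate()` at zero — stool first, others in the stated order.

stool();
translate([337, 0, 0]) door_frame();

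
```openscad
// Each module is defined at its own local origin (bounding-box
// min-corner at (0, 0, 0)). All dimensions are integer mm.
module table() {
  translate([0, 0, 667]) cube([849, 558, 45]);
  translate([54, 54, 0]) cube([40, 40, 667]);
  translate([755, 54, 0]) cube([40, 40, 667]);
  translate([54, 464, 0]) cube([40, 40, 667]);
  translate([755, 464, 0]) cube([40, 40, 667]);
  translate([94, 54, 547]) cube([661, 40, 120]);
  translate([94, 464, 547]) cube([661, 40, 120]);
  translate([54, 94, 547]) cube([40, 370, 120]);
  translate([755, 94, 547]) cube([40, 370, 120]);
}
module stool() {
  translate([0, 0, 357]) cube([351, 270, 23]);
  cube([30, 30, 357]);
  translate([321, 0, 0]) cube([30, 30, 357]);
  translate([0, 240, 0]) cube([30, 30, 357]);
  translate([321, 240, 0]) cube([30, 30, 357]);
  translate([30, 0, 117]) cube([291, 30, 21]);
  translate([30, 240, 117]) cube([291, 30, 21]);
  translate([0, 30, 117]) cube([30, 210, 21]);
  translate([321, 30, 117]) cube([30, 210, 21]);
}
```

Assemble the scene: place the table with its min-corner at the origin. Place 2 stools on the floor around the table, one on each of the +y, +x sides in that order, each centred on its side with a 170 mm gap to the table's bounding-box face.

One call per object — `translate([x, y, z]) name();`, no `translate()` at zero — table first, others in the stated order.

table();
translate([249, 728, 0]) stool();
translate([1019, 144, 0]) stool();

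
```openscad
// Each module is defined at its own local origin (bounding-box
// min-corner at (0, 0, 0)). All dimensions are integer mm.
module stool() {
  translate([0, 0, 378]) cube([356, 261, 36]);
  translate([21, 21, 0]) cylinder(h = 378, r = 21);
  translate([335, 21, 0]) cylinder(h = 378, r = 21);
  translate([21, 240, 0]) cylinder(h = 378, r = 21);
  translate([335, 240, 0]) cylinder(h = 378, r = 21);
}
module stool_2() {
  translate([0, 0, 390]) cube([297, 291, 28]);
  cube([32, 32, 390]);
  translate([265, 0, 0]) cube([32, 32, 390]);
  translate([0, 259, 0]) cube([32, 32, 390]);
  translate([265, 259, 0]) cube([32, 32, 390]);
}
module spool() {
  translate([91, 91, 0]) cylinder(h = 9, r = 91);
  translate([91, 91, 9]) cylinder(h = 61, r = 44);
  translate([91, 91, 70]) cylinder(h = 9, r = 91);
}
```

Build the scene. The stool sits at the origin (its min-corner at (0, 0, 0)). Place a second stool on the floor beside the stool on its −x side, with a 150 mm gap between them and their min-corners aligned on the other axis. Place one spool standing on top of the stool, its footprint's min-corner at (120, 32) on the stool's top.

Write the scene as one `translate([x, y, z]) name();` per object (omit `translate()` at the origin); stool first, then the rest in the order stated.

stool();
translate([-447, 0, 0]) stool_2();
translate([120, 32, 414]) spool();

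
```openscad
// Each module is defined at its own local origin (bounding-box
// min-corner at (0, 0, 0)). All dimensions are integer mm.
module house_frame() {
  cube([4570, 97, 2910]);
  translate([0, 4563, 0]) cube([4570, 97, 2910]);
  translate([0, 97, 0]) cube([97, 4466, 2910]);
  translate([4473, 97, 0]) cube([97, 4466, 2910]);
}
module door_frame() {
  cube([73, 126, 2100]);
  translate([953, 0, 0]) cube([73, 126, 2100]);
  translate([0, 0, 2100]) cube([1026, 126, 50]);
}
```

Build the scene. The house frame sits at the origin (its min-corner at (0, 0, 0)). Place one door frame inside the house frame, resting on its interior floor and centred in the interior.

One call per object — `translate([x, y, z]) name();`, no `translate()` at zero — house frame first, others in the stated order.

house_frame();
translate([1772, 2267, 0]) door_frame();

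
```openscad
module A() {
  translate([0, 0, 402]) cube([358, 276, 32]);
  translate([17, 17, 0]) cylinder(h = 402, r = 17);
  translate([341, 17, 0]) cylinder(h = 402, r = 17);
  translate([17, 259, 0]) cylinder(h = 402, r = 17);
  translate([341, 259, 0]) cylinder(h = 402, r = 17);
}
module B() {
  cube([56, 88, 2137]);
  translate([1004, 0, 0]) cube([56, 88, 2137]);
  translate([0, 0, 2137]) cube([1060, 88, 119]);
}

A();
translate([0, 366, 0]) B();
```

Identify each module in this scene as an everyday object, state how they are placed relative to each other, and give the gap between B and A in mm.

The door frame's nearest face is 90 mm from the stool's +y face.

A is a stool. B is a door frame. The door frame is on the floor beside the stool on its +y side. The gap between the door frame and the stool is 90 mm.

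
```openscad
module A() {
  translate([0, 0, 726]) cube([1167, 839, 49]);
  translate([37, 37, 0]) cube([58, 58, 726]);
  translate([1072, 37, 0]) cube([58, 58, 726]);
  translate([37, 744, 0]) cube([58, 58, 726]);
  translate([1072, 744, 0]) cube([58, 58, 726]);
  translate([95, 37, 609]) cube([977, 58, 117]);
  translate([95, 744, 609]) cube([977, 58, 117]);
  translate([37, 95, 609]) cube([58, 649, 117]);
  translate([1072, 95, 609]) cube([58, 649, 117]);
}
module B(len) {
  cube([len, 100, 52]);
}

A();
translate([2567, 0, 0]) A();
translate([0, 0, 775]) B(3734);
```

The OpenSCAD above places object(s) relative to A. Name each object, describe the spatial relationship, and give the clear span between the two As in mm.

Second table starts at x = 2567; first ends at x = 1167; clear span = 2567 − 1167 = 1400 mm.

A is a table. B is a beam. A beam spans the tops of two tables. The clear span between the two tables is 1400 mm.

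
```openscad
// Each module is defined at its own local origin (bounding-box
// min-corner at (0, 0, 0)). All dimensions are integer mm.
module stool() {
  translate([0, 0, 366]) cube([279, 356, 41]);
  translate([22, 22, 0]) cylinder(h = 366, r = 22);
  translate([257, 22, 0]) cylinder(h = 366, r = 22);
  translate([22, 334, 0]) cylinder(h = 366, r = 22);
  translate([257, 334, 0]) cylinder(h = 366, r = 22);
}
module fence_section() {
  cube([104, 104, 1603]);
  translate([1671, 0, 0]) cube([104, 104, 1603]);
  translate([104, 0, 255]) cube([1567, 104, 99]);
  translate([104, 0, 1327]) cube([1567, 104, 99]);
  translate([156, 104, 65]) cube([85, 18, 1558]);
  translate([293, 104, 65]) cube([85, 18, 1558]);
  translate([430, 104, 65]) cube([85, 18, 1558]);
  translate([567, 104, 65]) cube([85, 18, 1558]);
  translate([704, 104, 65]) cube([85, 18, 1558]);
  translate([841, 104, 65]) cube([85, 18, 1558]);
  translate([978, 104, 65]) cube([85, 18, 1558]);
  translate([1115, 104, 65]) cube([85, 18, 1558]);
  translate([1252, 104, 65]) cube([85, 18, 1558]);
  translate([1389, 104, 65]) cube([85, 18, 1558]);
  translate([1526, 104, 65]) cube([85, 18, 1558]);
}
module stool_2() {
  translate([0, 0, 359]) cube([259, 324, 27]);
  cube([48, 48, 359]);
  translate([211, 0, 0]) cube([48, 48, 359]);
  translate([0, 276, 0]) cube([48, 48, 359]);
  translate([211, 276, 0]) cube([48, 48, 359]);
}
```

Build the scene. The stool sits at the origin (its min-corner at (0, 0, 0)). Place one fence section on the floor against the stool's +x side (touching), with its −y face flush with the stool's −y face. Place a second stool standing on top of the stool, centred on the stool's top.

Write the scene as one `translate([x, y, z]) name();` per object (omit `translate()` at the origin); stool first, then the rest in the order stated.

stool();
translate([279, 0, 0]) fence_section();
translate([10, 16, 407]) stool_2();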